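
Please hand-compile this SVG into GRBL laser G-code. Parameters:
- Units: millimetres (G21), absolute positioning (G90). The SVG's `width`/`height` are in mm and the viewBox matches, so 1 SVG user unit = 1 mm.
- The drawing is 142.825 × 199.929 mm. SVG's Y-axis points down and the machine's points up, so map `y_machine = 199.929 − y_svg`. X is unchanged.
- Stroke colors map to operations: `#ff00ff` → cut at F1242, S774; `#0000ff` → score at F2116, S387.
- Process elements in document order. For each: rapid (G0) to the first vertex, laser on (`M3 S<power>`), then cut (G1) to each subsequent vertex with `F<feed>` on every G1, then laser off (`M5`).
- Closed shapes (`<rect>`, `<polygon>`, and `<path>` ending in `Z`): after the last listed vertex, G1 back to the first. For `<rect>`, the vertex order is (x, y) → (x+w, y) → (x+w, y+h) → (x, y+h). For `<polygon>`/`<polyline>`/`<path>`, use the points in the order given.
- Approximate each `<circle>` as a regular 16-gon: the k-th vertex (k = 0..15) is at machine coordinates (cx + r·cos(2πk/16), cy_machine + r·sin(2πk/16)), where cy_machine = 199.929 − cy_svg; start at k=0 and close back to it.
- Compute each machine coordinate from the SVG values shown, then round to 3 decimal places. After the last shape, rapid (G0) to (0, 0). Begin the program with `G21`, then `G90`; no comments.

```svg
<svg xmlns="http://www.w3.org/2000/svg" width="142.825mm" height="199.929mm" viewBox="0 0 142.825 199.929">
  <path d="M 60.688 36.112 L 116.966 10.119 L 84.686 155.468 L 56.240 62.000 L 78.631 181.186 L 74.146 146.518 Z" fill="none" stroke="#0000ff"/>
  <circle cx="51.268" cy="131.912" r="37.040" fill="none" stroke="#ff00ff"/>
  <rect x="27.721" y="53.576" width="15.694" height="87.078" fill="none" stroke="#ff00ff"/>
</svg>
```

viewBox `0 0 142.825 199.929` with mm width/height → 1 unit = 1 mm. Flip: y_m = 199.929 − y_svg.

**Shape 1** — `<path>` closed polygon, stroke `#0000ff` → score (S387, F2116). Machine vertices: (60.688,163.817) → (116.966,189.810) → (84.686,44.461) → (56.240,137.929) → (78.631,18.743) → (74.146,53.411) → (60.688,163.817). Closed: final G1 returns to the first vertex.

**Shape 2** — `<circle>` circle, stroke `#ff00ff` → cut (S774, F1242). Machine vertices: (88.308,68.017) → (85.488,82.192) → (77.459,94.208) → (65.443,102.237) → (51.268,105.057) → (37.093,102.237) → (25.077,94.208) → (17.048,82.192) → (14.228,68.017) → (17.048,53.842) → (25.077,41.826) → (37.093,33.797) → (51.268,30.977) → (65.443,33.797) → (77.459,41.826) → (85.488,53.842) → (88.308,68.017). Closed: final G1 returns to the first vertex.

**Shape 3** — `<rect>` rectangle, stroke `#ff00ff` → cut (S774, F1242). Machine vertices: (27.721,146.353) → (43.415,146.353) → (43.415,59.275) → (27.721,59.275) → (27.721,146.353). Closed: final G1 returns to the first vertex.

G21
G90
G0 X60.688 Y163.817
M3 S387
G1 X116.966 Y189.810 F2116
G1 X84.686 Y44.461 F2116
G1 X56.240 Y137.929 F2116
G1 X78.631 Y18.743 F2116
G1 X74.146 Y53.411 F2116
G1 X60.688 Y163.817 F2116
M5
G0 X88.308 Y68.017
M3 S774
G1 X85.488 Y82.192 F1242
G1 X77.459 Y94.208 F1242
G1 X65.443 Y102.237 F1242
G1 X51.268 Y105.057 F1242
G1 X37.093 Y102.237 F1242
G1 X25.077 Y94.208 F1242
G1 X17.048 Y82.192 F1242
G1 X14.228 Y68.017 F1242
G1 X17.048 Y53.842 F1242
G1 X25.077 Y41.826 F1242
G1 X37.093 Y33.797 F1242
G1 X51.268 Y30.977 F1242
G1 X65.443 Y33.797 F1242
G1 X77.459 Y41.826 F1242
G1 X85.488 Y53.842 F1242
G1 X88.308 Y68.017 F1242
M5
G0 X27.721 Y146.353
M3 S774
G1 X43.415 Y146.353 F1242
G1 X43.415 Y59.275 F1242
G1 X27.721 Y59.275 F1242
G1 X27.721 Y146.353 F1242
M5
G0 X0.000 Y0.000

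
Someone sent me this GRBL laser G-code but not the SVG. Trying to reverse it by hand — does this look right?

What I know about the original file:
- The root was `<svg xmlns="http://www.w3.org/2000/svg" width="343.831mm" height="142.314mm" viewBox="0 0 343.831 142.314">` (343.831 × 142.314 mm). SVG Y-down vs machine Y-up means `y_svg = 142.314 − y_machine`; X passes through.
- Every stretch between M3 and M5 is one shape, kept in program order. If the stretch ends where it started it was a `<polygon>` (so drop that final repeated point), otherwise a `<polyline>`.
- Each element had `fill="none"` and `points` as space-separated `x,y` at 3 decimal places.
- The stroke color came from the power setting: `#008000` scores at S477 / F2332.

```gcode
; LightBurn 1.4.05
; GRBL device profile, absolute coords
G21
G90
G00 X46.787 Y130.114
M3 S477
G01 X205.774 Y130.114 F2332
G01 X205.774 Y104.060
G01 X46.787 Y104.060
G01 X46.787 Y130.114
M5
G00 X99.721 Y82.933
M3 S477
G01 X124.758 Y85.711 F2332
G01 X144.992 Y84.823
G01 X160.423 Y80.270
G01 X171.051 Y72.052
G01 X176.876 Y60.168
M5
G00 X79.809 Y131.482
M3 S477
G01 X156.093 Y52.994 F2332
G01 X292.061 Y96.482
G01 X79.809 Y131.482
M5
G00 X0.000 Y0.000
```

Machine Y-up, SVG Y-down with viewBox height 142.314, so y_svg = 142.314 − y_machine; X carries over. Every run uses S477, so all elements get stroke `#008000` (score).

Run 1: The run returns to its start, so emit a `<polygon>` with points (Y-flipped): 46.787,12.200 205.774,12.200 205.774,38.254 46.787,38.254.

Run 2: The run is open, so emit a `<polyline>` with points (Y-flipped): 99.721,59.381 124.758,56.603 144.992,57.491 160.423,62.044 171.051,70.262 176.876,82.146.

Run 3: The run returns to its start, so emit a `<polygon>` with points (Y-flipped): 79.809,10.832 156.093,89.320 292.061,45.832.

<svg xmlns="http://www.w3.org/2000/svg" width="343.831mm" height="142.314mm" viewBox="0 0 343.831 142.314">
  <polygon points="46.787,12.200 205.774,12.200 205.774,38.254 46.787,38.254" fill="none" stroke="#008000"/>
  <polyline points="99.721,59.381 124.758,56.603 144.992,57.491 160.423,62.044 171.051,70.262 176.876,82.146" fill="none" stroke="#008000"/>
  <polygon points="79.809,10.832 156.093,89.320 292.061,45.832" fill="none" stroke="#008000"/>
</svg>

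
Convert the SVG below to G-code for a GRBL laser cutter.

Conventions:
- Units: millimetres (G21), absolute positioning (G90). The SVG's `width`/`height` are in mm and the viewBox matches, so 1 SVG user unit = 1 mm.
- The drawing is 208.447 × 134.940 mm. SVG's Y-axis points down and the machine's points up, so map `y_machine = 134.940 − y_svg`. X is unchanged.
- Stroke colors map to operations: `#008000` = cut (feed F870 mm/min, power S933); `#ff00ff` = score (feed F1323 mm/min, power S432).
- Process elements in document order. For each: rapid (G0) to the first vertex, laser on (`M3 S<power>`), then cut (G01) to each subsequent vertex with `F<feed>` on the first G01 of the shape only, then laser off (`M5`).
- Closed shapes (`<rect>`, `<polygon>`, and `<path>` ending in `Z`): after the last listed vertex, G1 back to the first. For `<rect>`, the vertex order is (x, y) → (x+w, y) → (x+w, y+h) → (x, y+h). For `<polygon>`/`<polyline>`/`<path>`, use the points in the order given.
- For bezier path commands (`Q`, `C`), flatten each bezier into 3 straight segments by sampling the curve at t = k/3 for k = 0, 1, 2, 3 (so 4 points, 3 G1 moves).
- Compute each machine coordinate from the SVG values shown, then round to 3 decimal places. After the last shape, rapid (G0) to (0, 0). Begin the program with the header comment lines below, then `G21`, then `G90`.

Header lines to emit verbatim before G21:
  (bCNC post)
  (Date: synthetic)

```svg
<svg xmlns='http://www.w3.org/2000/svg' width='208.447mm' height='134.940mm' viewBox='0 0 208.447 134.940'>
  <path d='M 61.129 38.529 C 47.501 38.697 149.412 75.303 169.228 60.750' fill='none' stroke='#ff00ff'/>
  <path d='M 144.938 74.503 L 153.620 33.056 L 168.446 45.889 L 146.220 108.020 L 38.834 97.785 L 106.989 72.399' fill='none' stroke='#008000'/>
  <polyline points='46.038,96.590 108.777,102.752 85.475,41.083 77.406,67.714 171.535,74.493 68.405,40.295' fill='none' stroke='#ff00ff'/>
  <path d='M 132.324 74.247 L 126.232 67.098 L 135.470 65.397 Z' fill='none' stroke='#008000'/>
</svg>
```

viewBox `0 0 208.447 134.940` with mm width/height → 1 unit = 1 mm. Flip: y_m = 134.940 − y_svg.

**Shape 1** — `<path>` cubic bezier, stroke `#ff00ff` → score (S432, F1323). Control points (SVG): P0=(61.129,38.529), P1=(47.501,38.697), P2=(149.412,75.303), P3=(169.228,60.750); sampled at t=k/3. Machine vertices: (61.129,96.411) → (78.694,87.341) → (129.367,73.446) → (169.228,74.190). Open path.

**Shape 2** — `<path>` open polyline, stroke `#008000` → cut (S933, F870). Machine vertices: (144.938,60.437) → (153.620,101.884) → (168.446,89.051) → (146.220,26.920) → (38.834,37.155) → (106.989,62.541). Open path.

**Shape 3** — `<polyline>` open polyline, stroke `#ff00ff` → score (S432, F1323). Machine vertices: (46.038,38.350) → (108.777,32.188) → (85.475,93.857) → (77.406,67.226) → (171.535,60.447) → (68.405,94.645). Open path.

**Shape 4** — `<path>` regular polygon, stroke `#008000` → cut (S933, F870). Machine vertices: (132.324,60.693) → (126.232,67.842) → (135.470,69.543) → (132.324,60.693). Closed: final G1 returns to the first vertex.

(bCNC post)
(Date: synthetic)
G21
G90
G0 X61.129 Y96.411
M3 S432
G01 X78.694 Y87.341 F1323
G01 X129.367 Y73.446
G01 X169.228 Y74.190
M5
G0 X144.938 Y60.437
M3 S933
G01 X153.620 Y101.884 F870
G01 X168.446 Y89.051
G01 X146.220 Y26.920
G01 X38.834 Y37.155
G01 X106.989 Y62.541
M5
G0 X46.038 Y38.350
M3 S432
G01 X108.777 Y32.188 F1323
G01 X85.475 Y93.857
G01 X77.406 Y67.226
G01 X171.535 Y60.447
G01 X68.405 Y94.645
M5
G0 X132.324 Y60.693
M3 S933
G01 X126.232 Y67.842 F870
G01 X135.470 Y69.543
G01 X132.324 Y60.693
M5
G0 X0.000 Y0.000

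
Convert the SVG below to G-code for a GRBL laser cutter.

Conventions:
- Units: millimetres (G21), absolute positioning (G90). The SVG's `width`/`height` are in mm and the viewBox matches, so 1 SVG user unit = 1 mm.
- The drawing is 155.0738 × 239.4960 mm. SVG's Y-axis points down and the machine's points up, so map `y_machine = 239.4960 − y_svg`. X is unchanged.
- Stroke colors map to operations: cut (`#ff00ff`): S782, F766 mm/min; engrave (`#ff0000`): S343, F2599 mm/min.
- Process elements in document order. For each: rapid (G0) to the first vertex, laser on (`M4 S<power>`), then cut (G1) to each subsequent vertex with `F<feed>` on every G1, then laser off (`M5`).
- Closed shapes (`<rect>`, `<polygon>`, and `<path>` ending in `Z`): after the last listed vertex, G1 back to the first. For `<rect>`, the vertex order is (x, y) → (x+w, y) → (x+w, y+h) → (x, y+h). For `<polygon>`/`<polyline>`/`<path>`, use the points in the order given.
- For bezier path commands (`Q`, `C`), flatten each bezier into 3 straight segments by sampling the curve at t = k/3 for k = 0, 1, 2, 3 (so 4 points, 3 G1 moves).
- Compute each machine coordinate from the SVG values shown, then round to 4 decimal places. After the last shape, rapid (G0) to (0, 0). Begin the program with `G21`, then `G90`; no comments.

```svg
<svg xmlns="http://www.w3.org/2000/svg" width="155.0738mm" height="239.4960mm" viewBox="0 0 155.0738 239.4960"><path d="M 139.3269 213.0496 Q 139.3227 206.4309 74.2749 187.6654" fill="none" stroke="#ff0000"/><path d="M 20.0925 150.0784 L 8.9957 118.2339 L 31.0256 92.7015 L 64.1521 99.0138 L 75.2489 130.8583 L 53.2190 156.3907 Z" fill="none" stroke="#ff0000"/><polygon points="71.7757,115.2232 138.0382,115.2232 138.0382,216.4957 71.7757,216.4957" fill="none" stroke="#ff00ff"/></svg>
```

G21
G90
G0 X139.3269 Y26.4464
M4 S343
G1 X132.0970 Y32.2085 F2599
G1 X110.4130 Y40.6699 F2599
G1 X74.2749 Y51.8306 F2599
M5
G0 X20.0925 Y89.4176
M4 S343
G1 X8.9957 Y121.2621 F2599
G1 X31.0256 Y146.7945 F2599
G1 X64.1521 Y140.4822 F2599
G1 X75.2489 Y108.6377 F2599
G1 X53.2190 Y83.1053 F2599
G1 X20.0925 Y89.4176 F2599
M5
G0 X71.7757 Y124.2728
M4 S782
G1 X138.0382 Y124.2728 F766
G1 X138.0382 Y23.0003 F766
G1 X71.7757 Y23.0003 F766
G1 X71.7757 Y124.2728 F766
M5
G0 X0.0000 Y0.0000

viewBox `0 0 155.0738 239.4960` with mm width/height → 1 unit = 1 mm. Flip: y_m = 239.4960 − y_svg.

**Shape 1** — `<path>` quadratic bezier, stroke `#ff0000` → engrave (S343, F2599). Control points (SVG): P0=(139.3269,213.0496), P1=(139.3227,206.4309), P2=(74.2749,187.6654); sampled at t=k/3. Machine vertices: (139.3269,26.4464) → (132.0970,32.2085) → (110.4130,40.6699) → (74.2749,51.8306). Open path.

**Shape 2** — `<path>` regular polygon, stroke `#ff0000` → engrave (S343, F2599). Machine vertices: (20.0925,89.4176) → (8.9957,121.2621) → (31.0256,146.7945) → (64.1521,140.4822) → (75.2489,108.6377) → (53.2190,83.1053) → (20.0925,89.4176). Closed: final G1 returns to the first vertex.

**Shape 3** — `<polygon>` rectangle, stroke `#ff00ff` → cut (S782, F766). Machine vertices: (71.7757,124.2728) → (138.0382,124.2728) → (138.0382,23.0003) → (71.7757,23.0003) → (71.7757,124.2728). Closed: final G1 returns to the first vertex.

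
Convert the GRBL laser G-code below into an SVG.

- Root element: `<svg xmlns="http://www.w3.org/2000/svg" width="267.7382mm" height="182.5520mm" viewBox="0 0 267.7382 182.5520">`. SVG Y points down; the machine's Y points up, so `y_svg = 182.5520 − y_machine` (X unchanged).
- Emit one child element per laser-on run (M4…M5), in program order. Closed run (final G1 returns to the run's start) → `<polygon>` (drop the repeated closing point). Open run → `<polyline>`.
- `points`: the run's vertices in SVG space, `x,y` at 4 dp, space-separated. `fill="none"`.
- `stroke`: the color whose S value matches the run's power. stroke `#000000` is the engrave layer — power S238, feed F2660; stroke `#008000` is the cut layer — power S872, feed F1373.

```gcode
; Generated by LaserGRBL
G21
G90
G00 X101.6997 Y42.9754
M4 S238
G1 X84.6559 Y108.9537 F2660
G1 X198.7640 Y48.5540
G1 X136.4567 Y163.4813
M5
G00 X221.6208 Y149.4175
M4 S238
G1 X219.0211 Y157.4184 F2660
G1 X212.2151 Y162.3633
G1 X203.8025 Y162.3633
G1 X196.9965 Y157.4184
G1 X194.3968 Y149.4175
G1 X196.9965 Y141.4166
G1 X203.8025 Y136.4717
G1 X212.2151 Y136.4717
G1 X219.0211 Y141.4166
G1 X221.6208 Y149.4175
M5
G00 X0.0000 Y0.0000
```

Machine Y-up, SVG Y-down with viewBox height 182.5520, so y_svg = 182.5520 − y_machine; X carries over. Every run uses S238, so all elements get stroke `#000000` (engrave).

Run 1: The run is open, so emit a `<polyline>` with points (Y-flipped): 101.6997,139.5766 84.6559,73.5983 198.7640,133.9980 136.4567,19.0707.

Run 2: The run returns to its start, so emit a `<polygon>` with points (Y-flipped): 221.6208,33.1345 219.0211,25.1336 212.2151,20.1887 203.8025,20.1887 196.9965,25.1336 194.3968,33.1345 196.9965,41.1354 203.8025,46.0803 212.2151,46.0803 219.0211,41.1354.

<svg xmlns="http://www.w3.org/2000/svg" width="267.7382mm" height="182.5520mm" viewBox="0 0 267.7382 182.5520">
  <polyline points="101.6997,139.5766 84.6559,73.5983 198.7640,133.9980 136.4567,19.0707" fill="none" stroke="#000000"/>
  <polygon points="221.6208,33.1345 219.0211,25.1336 212.2151,20.1887 203.8025,20.1887 196.9965,25.1336 194.3968,33.1345 196.9965,41.1354 203.8025,46.0803 212.2151,46.0803 219.0211,41.1354" fill="none" stroke="#000000"/>
</svg>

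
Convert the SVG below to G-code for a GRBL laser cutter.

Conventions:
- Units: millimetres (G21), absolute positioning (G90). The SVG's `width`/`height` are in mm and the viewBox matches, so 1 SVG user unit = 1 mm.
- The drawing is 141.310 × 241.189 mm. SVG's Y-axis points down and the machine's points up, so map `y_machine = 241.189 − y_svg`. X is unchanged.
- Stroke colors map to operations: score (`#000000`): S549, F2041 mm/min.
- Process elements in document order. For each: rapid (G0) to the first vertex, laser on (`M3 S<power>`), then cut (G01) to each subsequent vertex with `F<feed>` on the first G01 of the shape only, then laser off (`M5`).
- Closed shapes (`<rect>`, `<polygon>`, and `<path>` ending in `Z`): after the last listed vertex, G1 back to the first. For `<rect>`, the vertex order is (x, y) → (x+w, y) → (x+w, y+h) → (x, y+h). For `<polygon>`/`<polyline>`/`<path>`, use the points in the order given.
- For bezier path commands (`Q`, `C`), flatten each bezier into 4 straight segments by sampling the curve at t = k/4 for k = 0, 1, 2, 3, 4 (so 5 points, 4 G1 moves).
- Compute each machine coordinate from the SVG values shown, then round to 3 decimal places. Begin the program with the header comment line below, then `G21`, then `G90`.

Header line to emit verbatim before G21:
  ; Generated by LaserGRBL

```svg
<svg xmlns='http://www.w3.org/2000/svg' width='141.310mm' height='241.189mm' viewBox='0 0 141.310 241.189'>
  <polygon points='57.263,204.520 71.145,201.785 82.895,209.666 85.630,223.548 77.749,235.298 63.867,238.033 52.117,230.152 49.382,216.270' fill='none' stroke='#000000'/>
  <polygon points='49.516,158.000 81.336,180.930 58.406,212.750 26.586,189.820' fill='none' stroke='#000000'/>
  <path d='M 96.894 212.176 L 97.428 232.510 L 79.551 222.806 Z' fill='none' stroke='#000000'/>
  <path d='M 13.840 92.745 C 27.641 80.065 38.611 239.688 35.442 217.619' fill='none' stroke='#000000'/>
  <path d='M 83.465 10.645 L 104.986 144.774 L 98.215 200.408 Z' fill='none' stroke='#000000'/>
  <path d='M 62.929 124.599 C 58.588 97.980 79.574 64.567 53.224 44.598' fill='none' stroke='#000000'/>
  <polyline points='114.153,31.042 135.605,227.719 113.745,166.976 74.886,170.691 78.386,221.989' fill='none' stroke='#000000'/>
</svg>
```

; Generated by LaserGRBL
G21
G90
G0 X57.263 Y36.669
M3 S549
G01 X71.145 Y39.404 F2041
G01 X82.895 Y31.523
G01 X85.630 Y17.641
G01 X77.749 Y5.891
G01 X63.867 Y3.156
G01 X52.117 Y11.037
G01 X49.382 Y24.919
G01 X57.263 Y36.669
M5
G0 X49.516 Y83.189
M3 S549
G01 X81.336 Y60.259 F2041
G01 X58.406 Y28.439
G01 X26.586 Y51.369
G01 X49.516 Y83.189
M5
G0 X96.894 Y29.013
M3 S549
G01 X97.428 Y8.679 F2041
G01 X79.551 Y18.383
G01 X96.894 Y29.013
M5
G0 X13.840 Y148.444
M3 S549
G01 X23.483 Y131.178 F2041
G01 X31.005 Y82.486
G01 X35.344 Y35.554
G01 X35.442 Y23.570
M5
G0 X83.465 Y230.544
M3 S549
G01 X104.986 Y96.415 F2041
G01 X98.215 Y40.781
G01 X83.465 Y230.544
M5
G0 X62.929 Y116.590
M3 S549
G01 X63.287 Y137.512 F2041
G01 X66.330 Y159.084
G01 X65.246 Y179.410
G01 X53.224 Y196.591
M5
G0 X114.153 Y210.147
M3 S549
G01 X135.605 Y13.470 F2041
G01 X113.745 Y74.213
G01 X74.886 Y70.498
G01 X78.386 Y19.200
M5

1 u = 1 mm; y_m = 241.189 − y.

[1] `<polygon>` regular polygon, #000000→score S549 F2041: (57.263,36.669) → (71.145,39.404) → (82.895,31.523) → (85.630,17.641) → (77.749,5.891) → (63.867,3.156) → (52.117,11.037) → (49.382,24.919) → (57.263,36.669) (closed)

[2] `<polygon>` regular polygon, #000000→score S549 F2041: (49.516,83.189) → (81.336,60.259) → (58.406,28.439) → (26.586,51.369) → (49.516,83.189) (closed)

[3] `<path>` regular polygon, #000000→score S549 F2041: (96.894,29.013) → (97.428,8.679) → (79.551,18.383) → (96.894,29.013) (closed)

[4] `<path>` cubic bezier, #000000→score S549 F2041: (13.840,148.444) → (23.483,131.178) → (31.005,82.486) → (35.344,35.554) → (35.442,23.570)

[5] `<path>` closed polygon, #000000→score S549 F2041: (83.465,230.544) → (104.986,96.415) → (98.215,40.781) → (83.465,230.544) (closed)

[6] `<path>` cubic bezier, #000000→score S549 F2041: (62.929,116.590) → (63.287,137.512) → (66.330,159.084) → (65.246,179.410) → (53.224,196.591)

[7] `<polyline>` open polyline, #000000→score S549 F2041: (114.153,210.147) → (135.605,13.470) → (113.745,74.213) → (74.886,70.498) → (78.386,19.200)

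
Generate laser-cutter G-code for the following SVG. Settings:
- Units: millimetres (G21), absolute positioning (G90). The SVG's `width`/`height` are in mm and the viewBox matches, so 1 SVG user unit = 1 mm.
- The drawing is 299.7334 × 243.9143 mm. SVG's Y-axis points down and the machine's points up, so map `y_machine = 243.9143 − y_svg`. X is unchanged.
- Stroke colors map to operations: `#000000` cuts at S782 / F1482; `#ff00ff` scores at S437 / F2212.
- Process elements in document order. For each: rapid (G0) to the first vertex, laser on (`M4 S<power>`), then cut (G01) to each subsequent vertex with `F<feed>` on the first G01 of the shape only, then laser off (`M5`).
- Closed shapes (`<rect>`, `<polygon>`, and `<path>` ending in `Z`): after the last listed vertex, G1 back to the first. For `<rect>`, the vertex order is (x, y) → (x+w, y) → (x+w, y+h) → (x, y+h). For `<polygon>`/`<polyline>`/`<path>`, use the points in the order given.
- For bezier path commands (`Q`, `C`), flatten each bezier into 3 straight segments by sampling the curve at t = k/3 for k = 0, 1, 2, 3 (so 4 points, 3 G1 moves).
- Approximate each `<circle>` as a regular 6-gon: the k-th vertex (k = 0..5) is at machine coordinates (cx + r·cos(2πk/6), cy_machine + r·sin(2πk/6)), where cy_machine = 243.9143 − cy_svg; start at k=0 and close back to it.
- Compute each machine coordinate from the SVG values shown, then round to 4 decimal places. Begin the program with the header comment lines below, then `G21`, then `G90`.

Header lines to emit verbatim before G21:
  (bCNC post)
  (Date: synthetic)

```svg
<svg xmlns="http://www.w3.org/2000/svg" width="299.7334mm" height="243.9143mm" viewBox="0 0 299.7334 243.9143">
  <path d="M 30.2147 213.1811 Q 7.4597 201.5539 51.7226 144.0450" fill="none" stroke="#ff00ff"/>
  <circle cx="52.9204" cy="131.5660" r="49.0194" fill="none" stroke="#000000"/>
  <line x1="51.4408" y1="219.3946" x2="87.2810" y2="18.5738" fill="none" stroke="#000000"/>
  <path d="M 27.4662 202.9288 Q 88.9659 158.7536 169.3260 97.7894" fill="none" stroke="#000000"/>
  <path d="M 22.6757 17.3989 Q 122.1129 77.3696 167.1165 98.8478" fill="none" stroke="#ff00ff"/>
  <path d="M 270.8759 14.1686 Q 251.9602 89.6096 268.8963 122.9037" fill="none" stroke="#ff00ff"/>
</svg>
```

(bCNC post)
(Date: synthetic)
G21
G90
G0 X30.2147 Y30.7332
M4 S437
G01 X22.4911 Y43.5826 F2212
G01 X29.6604 Y66.6280
G01 X51.7226 Y99.8693
M5
G0 X101.9398 Y112.3483
M4 S782
G01 X77.4301 Y154.8003 F1482
G01 X28.4107 Y154.8003
G01 X3.9010 Y112.3483
G01 X28.4107 Y69.8963
G01 X77.4301 Y69.8963
G01 X101.9398 Y112.3483
M5
G0 X51.4408 Y24.5197
M4 S782
G01 X87.2810 Y225.3405 F1482
M5
G0 X27.4662 Y40.9855
M4 S782
G01 X70.5616 Y72.3011 F1482
G01 X117.8482 Y107.3475
G01 X169.3260 Y146.1249
M5
G0 X22.6757 Y226.5154
M4 S437
G01 X82.9190 Y190.8119 F2212
G01 X131.0659 Y163.6622
G01 X167.1165 Y145.0665
M5
G0 X270.8759 Y229.7457
M4 S437
G01 X262.2490 Y184.1347 F2212
G01 X261.5891 Y147.8897
G01 X268.8963 Y121.0106
M5

viewBox `0 0 299.7334 243.9143` with mm width/height → 1 unit = 1 mm. Flip: y_m = 243.9143 − y_svg.

**Shape 1** — `<path>` quadratic bezier, stroke `#ff00ff` → score (S437, F2212). Control points (SVG): P0=(30.2147,213.1811), P1=(7.4597,201.5539), P2=(51.7226,144.0450); sampled at t=k/3. Machine vertices: (30.2147,30.7332) → (22.4911,43.5826) → (29.6604,66.6280) → (51.7226,99.8693). Open path.

**Shape 2** — `<circle>` circle, stroke `#000000` → cut (S782, F1482). Machine vertices: (101.9398,112.3483) → (77.4301,154.8003) → (28.4107,154.8003) → (3.9010,112.3483) → (28.4107,69.8963) → (77.4301,69.8963) → (101.9398,112.3483). Closed: final G1 returns to the first vertex.

**Shape 3** — `<line>` line segment, stroke `#000000` → cut (S782, F1482). Machine vertices: (51.4408,24.5197) → (87.2810,225.3405). Open path.

**Shape 4** — `<path>` quadratic bezier, stroke `#000000` → cut (S782, F1482). Control points (SVG): P0=(27.4662,202.9288), P1=(88.9659,158.7536), P2=(169.3260,97.7894); sampled at t=k/3. Machine vertices: (27.4662,40.9855) → (70.5616,72.3011) → (117.8482,107.3475) → (169.3260,146.1249). Open path.

**Shape 5** — `<path>` quadratic bezier, stroke `#ff00ff` → score (S437, F2212). Control points (SVG): P0=(22.6757,17.3989), P1=(122.1129,77.3696), P2=(167.1165,98.8478); sampled at t=k/3. Machine vertices: (22.6757,226.5154) → (82.9190,190.8119) → (131.0659,163.6622) → (167.1165,145.0665). Open path.

**Shape 6** — `<path>` quadratic bezier, stroke `#ff00ff` → score (S437, F2212). Control points (SVG): P0=(270.8759,14.1686), P1=(251.9602,89.6096), P2=(268.8963,122.9037); sampled at t=k/3. Machine vertices: (270.8759,229.7457) → (262.2490,184.1347) → (261.5891,147.8897) → (268.8963,121.0106). Open path.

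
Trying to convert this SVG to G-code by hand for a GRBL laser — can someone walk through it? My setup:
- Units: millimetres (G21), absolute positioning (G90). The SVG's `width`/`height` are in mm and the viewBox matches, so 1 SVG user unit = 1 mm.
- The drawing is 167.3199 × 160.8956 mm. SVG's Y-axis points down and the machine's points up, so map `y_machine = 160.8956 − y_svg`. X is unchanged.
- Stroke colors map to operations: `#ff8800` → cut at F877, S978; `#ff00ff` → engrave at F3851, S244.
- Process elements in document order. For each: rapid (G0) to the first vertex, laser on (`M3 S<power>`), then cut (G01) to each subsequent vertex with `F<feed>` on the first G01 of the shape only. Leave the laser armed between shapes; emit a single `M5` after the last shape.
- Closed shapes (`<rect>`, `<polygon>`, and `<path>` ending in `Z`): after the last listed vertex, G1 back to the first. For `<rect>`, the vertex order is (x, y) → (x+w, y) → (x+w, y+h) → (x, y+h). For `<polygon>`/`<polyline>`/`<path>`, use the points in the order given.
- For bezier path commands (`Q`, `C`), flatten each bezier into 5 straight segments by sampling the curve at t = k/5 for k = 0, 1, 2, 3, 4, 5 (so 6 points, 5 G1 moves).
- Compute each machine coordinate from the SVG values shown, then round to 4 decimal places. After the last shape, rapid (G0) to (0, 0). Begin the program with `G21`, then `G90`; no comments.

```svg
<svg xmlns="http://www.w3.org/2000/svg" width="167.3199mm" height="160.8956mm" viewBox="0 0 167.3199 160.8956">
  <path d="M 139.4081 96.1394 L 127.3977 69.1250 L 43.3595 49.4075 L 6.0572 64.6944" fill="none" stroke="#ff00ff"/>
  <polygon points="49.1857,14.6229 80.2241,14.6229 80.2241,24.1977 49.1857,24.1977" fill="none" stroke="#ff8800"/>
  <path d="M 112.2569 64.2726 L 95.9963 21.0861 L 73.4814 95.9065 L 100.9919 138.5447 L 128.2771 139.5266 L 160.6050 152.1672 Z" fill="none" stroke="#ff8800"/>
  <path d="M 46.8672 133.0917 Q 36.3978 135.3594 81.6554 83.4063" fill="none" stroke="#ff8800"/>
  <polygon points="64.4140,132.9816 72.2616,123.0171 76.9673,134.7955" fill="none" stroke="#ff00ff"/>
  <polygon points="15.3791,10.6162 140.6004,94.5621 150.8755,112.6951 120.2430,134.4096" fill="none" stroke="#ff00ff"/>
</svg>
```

viewBox `0 0 167.3199 160.8956` with mm width/height → 1 unit = 1 mm. Flip: y_m = 160.8956 − y_svg.

**Shape 1** — `<path>` open polyline, stroke `#ff00ff` → engrave (S244, F3851). Machine vertices: (139.4081,64.7562) → (127.3977,91.7706) → (43.3595,111.4881) → (6.0572,96.2012). Open path.

**Shape 2** — `<polygon>` rectangle, stroke `#ff8800` → cut (S978, F877). Machine vertices: (49.1857,146.2727) → (80.2241,146.2727) → (80.2241,136.6979) → (49.1857,136.6979) → (49.1857,146.2727). Closed: final G1 returns to the first vertex.

**Shape 3** — `<path>` closed polygon, stroke `#ff8800` → cut (S978, F877). Machine vertices: (112.2569,96.6230) → (95.9963,139.8095) → (73.4814,64.9891) → (100.9919,22.3509) → (128.2771,21.3690) → (160.6050,8.7284) → (112.2569,96.6230). Closed: final G1 returns to the first vertex.

**Shape 4** — `<path>` quadratic bezier, stroke `#ff8800` → cut (S978, F877). Control points (SVG): P0=(46.8672,133.0917), P1=(36.3978,135.3594), P2=(81.6554,83.4063); sampled at t=k/5. Machine vertices: (46.8672,27.8039) → (44.9085,29.0657) → (47.4080,34.6651) → (54.3656,44.6021) → (65.7814,58.8769) → (81.6554,77.4893). Open path.

**Shape 5** — `<polygon>` regular polygon, stroke `#ff00ff` → engrave (S244, F3851). Machine vertices: (64.4140,27.9140) → (72.2616,37.8785) → (76.9673,26.1001) → (64.4140,27.9140). Closed: final G1 returns to the first vertex.

**Shape 6** — `<polygon>` closed polygon, stroke `#ff00ff` → engrave (S244, F3851). Machine vertices: (15.3791,150.2794) → (140.6004,66.3335) → (150.8755,48.2005) → (120.2430,26.4860) → (15.3791,150.2794). Closed: final G1 returns to the first vertex.

G21
G90
G0 X139.4081 Y64.7562
M3 S244
G01 X127.3977 Y91.7706 F3851
G01 X43.3595 Y111.4881
G01 X6.0572 Y96.2012
G0 X49.1857 Y146.2727
M3 S978
G01 X80.2241 Y146.2727 F877
G01 X80.2241 Y136.6979
G01 X49.1857 Y136.6979
G01 X49.1857 Y146.2727
G0 X112.2569 Y96.6230
M3 S978
G01 X95.9963 Y139.8095 F877
G01 X73.4814 Y64.9891
G01 X100.9919 Y22.3509
G01 X128.2771 Y21.3690
G01 X160.6050 Y8.7284
G01 X112.2569 Y96.6230
G0 X46.8672 Y27.8039
M3 S978
G01 X44.9085 Y29.0657 F877
G01 X47.4080 Y34.6651
G01 X54.3656 Y44.6021
G01 X65.7814 Y58.8769
G01 X81.6554 Y77.4893
G0 X64.4140 Y27.9140
M3 S244
G01 X72.2616 Y37.8785 F3851
G01 X76.9673 Y26.1001
G01 X64.4140 Y27.9140
G0 X15.3791 Y150.2794
M3 S244
G01 X140.6004 Y66.3335 F3851
G01 X150.8755 Y48.2005
G01 X120.2430 Y26.4860
G01 X15.3791 Y150.2794
M5
G0 X0.0000 Y0.0000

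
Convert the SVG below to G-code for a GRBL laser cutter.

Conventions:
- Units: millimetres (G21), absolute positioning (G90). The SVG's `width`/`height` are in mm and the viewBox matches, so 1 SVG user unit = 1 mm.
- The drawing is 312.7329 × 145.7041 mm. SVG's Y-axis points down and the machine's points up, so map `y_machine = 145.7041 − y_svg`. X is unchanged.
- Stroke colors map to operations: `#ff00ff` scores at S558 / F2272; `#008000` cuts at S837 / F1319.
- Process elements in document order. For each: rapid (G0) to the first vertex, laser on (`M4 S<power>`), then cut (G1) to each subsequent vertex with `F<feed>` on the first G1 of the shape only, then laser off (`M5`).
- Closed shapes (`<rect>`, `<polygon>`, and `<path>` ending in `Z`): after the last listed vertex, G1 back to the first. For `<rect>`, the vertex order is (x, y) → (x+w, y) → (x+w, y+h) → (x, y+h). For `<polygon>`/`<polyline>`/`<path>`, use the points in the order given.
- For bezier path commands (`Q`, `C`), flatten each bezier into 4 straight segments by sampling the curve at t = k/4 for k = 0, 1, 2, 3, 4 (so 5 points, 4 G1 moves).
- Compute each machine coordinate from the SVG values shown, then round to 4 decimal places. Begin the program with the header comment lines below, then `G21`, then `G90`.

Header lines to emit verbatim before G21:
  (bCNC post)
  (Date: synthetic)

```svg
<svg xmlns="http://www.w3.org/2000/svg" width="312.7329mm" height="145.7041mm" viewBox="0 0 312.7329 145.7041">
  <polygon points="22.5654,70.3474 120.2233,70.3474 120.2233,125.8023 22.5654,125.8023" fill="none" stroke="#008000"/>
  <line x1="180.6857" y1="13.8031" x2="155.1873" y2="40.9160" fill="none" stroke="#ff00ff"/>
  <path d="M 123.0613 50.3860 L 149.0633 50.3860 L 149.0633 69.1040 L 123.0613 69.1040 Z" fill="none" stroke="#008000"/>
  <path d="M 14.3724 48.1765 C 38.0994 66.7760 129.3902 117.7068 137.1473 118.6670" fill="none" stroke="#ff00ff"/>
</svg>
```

(bCNC post)
(Date: synthetic)
G21
G90
G0 X22.5654 Y75.3567
M4 S837
G1 X120.2233 Y75.3567 F1319
G1 X120.2233 Y19.9018
G1 X22.5654 Y19.9018
G1 X22.5654 Y75.3567
M5
G0 X180.6857 Y131.9010
M4 S558
G1 X155.1873 Y104.7881 F2272
M5
G0 X123.0613 Y95.3181
M4 S837
G1 X149.0633 Y95.3181 F1319
G1 X149.0633 Y76.6001
G1 X123.0613 Y76.6001
G1 X123.0613 Y95.3181
M5
G0 X14.3724 Y97.5276
M4 S558
G1 X42.4750 Y78.8018 F2272
G1 X81.7486 Y55.6676
G1 X118.0278 Y35.8408
G1 X137.1473 Y27.0371
M5

Since the viewBox matches the mm dimensions, user units are millimetres directly. The only transform is the Y-flip y_m = 145.7041 − y_svg.

Shape 1 is a rectangle drawn with `<polygon>`. Its stroke #008000 means cut at S837, F1319. After flipping Y the toolpath is (22.5654,75.3567) → (120.2233,75.3567) → (120.2233,19.9018) → (22.5654,19.9018) → (22.5654,75.3567), returning to the start.

Shape 2 is a line segment drawn with `<line>`. Its stroke #ff00ff means score at S558, F2272. After flipping Y the toolpath is (180.6857,131.9010) → (155.1873,104.7881).

Shape 3 is a rectangle drawn with `<path>`. Its stroke #008000 means cut at S837, F1319. After flipping Y the toolpath is (123.0613,95.3181) → (149.0633,95.3181) → (149.0633,76.6001) → (123.0613,76.6001) → (123.0613,95.3181), returning to the start.

Shape 4 is a cubic bezier drawn with `<path>`. Its stroke #ff00ff means score at S558, F2272. After flipping Y the toolpath is (14.3724,97.5276) → (42.4750,78.8018) → (81.7486,55.6676) → (118.0278,35.8408) → (137.1473,27.0371).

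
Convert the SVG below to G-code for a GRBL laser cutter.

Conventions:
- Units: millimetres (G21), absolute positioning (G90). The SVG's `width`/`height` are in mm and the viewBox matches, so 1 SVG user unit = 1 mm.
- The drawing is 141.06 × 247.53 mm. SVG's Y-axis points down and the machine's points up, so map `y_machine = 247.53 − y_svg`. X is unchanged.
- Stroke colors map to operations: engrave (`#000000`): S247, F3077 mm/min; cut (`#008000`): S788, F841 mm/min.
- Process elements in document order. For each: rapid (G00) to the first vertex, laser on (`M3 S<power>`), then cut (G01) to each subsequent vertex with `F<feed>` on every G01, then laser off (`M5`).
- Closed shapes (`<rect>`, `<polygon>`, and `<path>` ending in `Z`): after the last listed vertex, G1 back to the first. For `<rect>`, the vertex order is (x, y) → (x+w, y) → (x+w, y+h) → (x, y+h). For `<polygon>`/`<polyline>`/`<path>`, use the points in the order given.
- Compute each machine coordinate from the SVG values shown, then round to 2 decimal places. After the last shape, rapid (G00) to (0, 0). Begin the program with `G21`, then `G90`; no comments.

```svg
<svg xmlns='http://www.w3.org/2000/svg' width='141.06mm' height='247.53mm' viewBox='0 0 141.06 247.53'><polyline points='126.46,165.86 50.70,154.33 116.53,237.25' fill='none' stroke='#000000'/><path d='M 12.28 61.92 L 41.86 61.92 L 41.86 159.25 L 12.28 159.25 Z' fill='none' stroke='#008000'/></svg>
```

Since the viewBox matches the mm dimensions, user units are millimetres directly. The only transform is the Y-flip y_m = 247.53 − y_svg.

Shape 1 is a open polyline drawn with `<polyline>`. Its stroke #000000 means engrave at S247, F3077. After flipping Y the toolpath is (126.46,81.67) → (50.70,93.20) → (116.53,10.28).

Shape 2 is a rectangle drawn with `<path>`. Its stroke #008000 means cut at S788, F841. After flipping Y the toolpath is (12.28,185.61) → (41.86,185.61) → (41.86,88.28) → (12.28,88.28) → (12.28,185.61), returning to the start.

G21
G90
G00 X126.46 Y81.67
M3 S247
G01 X50.70 Y93.20 F3077
G01 X116.53 Y10.28 F3077
M5
G00 X12.28 Y185.61
M3 S788
G01 X41.86 Y185.61 F841
G01 X41.86 Y88.28 F841
G01 X12.28 Y88.28 F841
G01 X12.28 Y185.61 F841
M5
G00 X0.00 Y0.00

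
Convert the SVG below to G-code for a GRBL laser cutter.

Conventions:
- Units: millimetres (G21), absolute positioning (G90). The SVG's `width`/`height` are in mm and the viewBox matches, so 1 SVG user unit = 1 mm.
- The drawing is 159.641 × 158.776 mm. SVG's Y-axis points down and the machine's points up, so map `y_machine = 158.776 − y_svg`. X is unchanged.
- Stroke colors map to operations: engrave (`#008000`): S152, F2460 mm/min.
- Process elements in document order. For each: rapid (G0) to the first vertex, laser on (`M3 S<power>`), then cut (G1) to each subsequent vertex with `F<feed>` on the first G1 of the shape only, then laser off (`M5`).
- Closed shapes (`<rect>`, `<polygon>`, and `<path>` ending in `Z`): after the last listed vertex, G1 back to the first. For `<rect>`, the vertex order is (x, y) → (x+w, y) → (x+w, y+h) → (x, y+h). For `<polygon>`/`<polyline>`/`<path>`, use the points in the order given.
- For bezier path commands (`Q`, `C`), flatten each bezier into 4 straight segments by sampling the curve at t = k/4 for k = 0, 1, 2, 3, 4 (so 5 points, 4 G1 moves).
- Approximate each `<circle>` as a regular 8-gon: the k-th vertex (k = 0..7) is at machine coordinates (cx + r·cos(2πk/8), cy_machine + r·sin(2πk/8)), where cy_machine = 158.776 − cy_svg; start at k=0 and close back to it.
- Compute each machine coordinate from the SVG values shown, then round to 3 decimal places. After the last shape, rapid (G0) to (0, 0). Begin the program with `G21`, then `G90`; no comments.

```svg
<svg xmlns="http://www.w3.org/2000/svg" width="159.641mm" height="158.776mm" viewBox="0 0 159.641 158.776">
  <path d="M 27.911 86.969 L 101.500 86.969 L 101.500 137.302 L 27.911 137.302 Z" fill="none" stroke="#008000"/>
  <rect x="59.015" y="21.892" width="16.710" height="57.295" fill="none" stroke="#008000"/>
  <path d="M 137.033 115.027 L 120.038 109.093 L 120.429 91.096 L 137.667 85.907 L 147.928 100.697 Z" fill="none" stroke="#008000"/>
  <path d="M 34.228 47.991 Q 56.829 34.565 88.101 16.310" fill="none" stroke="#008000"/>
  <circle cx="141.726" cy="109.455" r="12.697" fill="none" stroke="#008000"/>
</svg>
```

G21
G90
G0 X27.911 Y71.807
M3 S152
G1 X101.500 Y71.807 F2460
G1 X101.500 Y21.474
G1 X27.911 Y21.474
G1 X27.911 Y71.807
M5
G0 X59.015 Y136.884
M3 S152
G1 X75.725 Y136.884 F2460
G1 X75.725 Y79.589
G1 X59.015 Y79.589
G1 X59.015 Y136.884
M5
G0 X137.033 Y43.749
M3 S152
G1 X120.038 Y49.683 F2460
G1 X120.429 Y67.680
G1 X137.667 Y72.869
G1 X147.928 Y58.079
G1 X137.033 Y43.749
M5
G0 X34.228 Y110.785
M3 S152
G1 X46.070 Y117.800 F2460
G1 X58.997 Y125.418
G1 X73.007 Y133.640
G1 X88.101 Y142.466
M5
G0 X154.423 Y49.321
M3 S152
G1 X150.704 Y58.299 F2460
G1 X141.726 Y62.018
G1 X132.748 Y58.299
G1 X129.029 Y49.321
G1 X132.748 Y40.343
G1 X141.726 Y36.624
G1 X150.704 Y40.343
G1 X154.423 Y49.321
M5
G0 X0.000 Y0.000

1 u = 1 mm; y_m = 158.776 − y.

[1] `<path>` rectangle, #008000→engrave S152 F2460: (27.911,71.807) → (101.500,71.807) → (101.500,21.474) → (27.911,21.474) → (27.911,71.807) (closed)

[2] `<rect>` rectangle, #008000→engrave S152 F2460: (59.015,136.884) → (75.725,136.884) → (75.725,79.589) → (59.015,79.589) → (59.015,136.884) (closed)

[3] `<path>` regular polygon, #008000→engrave S152 F2460: (137.033,43.749) → (120.038,49.683) → (120.429,67.680) → (137.667,72.869) → (147.928,58.079) → (137.033,43.749) (closed)

[4] `<path>` quadratic bezier, #008000→engrave S152 F2460: (34.228,110.785) → (46.070,117.800) → (58.997,125.418) → (73.007,133.640) → (88.101,142.466)

[5] `<circle>` circle, #008000→engrave S152 F2460: (154.423,49.321) → (150.704,58.299) → (141.726,62.018) → (132.748,58.299) → (129.029,49.321) → (132.748,40.343) → (141.726,36.624) → (150.704,40.343) → (154.423,49.321) (closed)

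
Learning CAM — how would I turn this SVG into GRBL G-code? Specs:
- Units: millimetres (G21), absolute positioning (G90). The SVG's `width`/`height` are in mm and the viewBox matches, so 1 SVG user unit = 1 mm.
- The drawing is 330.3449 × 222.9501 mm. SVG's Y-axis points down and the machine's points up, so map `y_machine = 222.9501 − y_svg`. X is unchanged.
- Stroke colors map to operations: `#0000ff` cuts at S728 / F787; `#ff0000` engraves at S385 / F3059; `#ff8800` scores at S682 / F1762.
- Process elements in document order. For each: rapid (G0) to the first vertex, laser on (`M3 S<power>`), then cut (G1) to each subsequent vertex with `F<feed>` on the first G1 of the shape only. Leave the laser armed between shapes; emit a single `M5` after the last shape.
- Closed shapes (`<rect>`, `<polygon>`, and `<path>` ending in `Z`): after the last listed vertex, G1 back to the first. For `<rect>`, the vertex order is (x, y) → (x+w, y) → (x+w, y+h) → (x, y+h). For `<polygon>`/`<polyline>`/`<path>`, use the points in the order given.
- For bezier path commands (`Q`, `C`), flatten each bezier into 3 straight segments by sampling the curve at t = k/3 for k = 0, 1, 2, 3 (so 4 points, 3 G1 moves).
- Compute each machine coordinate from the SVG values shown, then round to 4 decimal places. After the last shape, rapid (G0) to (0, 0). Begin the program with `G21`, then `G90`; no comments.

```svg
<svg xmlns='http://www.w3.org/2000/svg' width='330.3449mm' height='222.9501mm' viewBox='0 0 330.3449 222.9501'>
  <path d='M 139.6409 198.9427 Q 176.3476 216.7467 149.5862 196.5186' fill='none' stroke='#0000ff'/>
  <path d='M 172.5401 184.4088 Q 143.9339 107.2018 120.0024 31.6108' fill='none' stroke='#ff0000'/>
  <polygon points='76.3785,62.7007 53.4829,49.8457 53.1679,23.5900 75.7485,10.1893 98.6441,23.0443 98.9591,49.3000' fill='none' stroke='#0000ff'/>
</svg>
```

G21
G90
G0 X139.6409 Y24.0074
M3 S728
G1 X157.0600 Y16.3639 F787
G1 X160.3751 Y17.1719
G1 X149.5862 Y26.4315
G0 X172.5401 Y38.5413
M3 S385
G1 X153.9887 Y89.8331 F3059
G1 X136.4761 Y140.7657
G1 X120.0024 Y191.3393
G0 X76.3785 Y160.2494
M3 S728
G1 X53.4829 Y173.1044 F787
G1 X53.1679 Y199.3601
G1 X75.7485 Y212.7608
G1 X98.6441 Y199.9058
G1 X98.9591 Y173.6501
G1 X76.3785 Y160.2494
M5
G0 X0.0000 Y0.0000

viewBox `0 0 330.3449 222.9501` with mm width/height → 1 unit = 1 mm. Flip: y_m = 222.9501 − y_svg.

**Shape 1** — `<path>` quadratic bezier, stroke `#0000ff` → cut (S728, F787). Control points (SVG): P0=(139.6409,198.9427), P1=(176.3476,216.7467), P2=(149.5862,196.5186); sampled at t=k/3. Machine vertices: (139.6409,24.0074) → (157.0600,16.3639) → (160.3751,17.1719) → (149.5862,26.4315). Open path.

**Shape 2** — `<path>` quadratic bezier, stroke `#ff0000` → engrave (S385, F3059). Control points (SVG): P0=(172.5401,184.4088), P1=(143.9339,107.2018), P2=(120.0024,31.6108); sampled at t=k/3. Machine vertices: (172.5401,38.5413) → (153.9887,89.8331) → (136.4761,140.7657) → (120.0024,191.3393). Open path.

**Shape 3** — `<polygon>` regular polygon, stroke `#0000ff` → cut (S728, F787). Machine vertices: (76.3785,160.2494) → (53.4829,173.1044) → (53.1679,199.3601) → (75.7485,212.7608) → (98.6441,199.9058) → (98.9591,173.6501) → (76.3785,160.2494). Closed: final G1 returns to the first vertex.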